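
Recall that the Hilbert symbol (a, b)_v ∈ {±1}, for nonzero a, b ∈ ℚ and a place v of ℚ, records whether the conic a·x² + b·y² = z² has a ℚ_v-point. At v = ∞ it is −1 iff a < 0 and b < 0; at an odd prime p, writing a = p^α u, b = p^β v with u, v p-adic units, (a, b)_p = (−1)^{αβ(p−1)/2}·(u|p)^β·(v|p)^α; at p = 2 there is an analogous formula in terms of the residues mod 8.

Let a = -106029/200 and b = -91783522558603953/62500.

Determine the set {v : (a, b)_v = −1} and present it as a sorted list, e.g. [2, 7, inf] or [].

[2, inf]

Mod squares: a ≡ -2618, b ≡ -17. Check v ∈ {∞, 2, 3, 5, 7, 11, 17}.
v=2: v_2(a)=-3, v_2(b)=-2; units ≡ 3, 7 (mod 8); ε·ε+αω+βω = 1·1+-3·0+-2·1 ≡ 1  ⇒  (a,b)_2 = -1.
v=11: a=11^1·(≡4), b=11^4·(≡1) mod 11; (4|11)=+1, (1|11)=+1; (−1)^{1·4·5}·(+1)^4·(+1)^1 = +1.
v=17: a=17^1·(≡8), b=17^3·(≡9) mod 17; (8|17)=+1, (9|17)=+1; (−1)^{1·3·8}·(+1)^3·(+1)^1 = +1.
v=3: a=3^4·(≡1), b=3^12·(≡1) mod 3; (1|3)=+1, (1|3)=+1; (−1)^{4·12·1}·(+1)^12·(+1)^4 = +1.
v=5: a=5^-2·(≡2), b=5^-6·(≡3) mod 5; (2|5)=-1, (3|5)=-1; (−1)^{-2·-6·2}·(-1)^-6·(-1)^-2 = +1.
v=∞: -2618 < 0 and -17 < 0  ⇒  (a,b)_∞ = -1.
v=7: a=7^1·(≡2), b=7^4·(≡1) mod 7; (2|7)=+1, (1|7)=+1; (−1)^{1·4·3}·(+1)^4·(+1)^1 = +1.
|Ram(-2618, -17)| = 2, even; anisotropic at {2, ∞}.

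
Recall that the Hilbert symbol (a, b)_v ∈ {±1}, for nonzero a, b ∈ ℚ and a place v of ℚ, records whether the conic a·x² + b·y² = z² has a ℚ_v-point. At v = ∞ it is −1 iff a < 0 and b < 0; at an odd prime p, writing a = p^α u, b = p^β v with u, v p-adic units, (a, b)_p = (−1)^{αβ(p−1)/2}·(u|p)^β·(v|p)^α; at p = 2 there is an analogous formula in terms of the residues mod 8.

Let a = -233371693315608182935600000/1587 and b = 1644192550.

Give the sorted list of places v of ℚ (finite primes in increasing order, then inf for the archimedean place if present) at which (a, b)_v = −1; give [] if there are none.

[2, 5]

(a, b) ≡ (-2730, 22) mod (ℚ^×)²; places V = {2, 3, 5, 7, 11, 13, 19, 23, ∞}.
(a,b)_7: α=7, u≡4; β=2, v≡2 (mod 7); (4|7)=+1, (2|7)=+1; sign (−1)^0·+1^2·+1^7 = +1.
(a,b)_2: α=7, β=1; u≡3, v≡3 (mod 8); ε(u)ε(v)=1·1, αω(v)=7·1, βω(u)=1·1; sum ≡ 1  ⇒  -1.
(a,b)_19: α=4, u≡6; β=2, v≡3 (mod 19); (6|19)=+1, (3|19)=-1; sign (−1)^0·+1^2·-1^4 = +1.
(a,b)_3: α=-1, u≡2; β=0, v≡1 (mod 3); (2|3)=-1, (1|3)=+1; sign (−1)^0·-1^0·+1^-1 = +1.
(a,b)_23: α=-2, u≡20; β=0, v≡14 (mod 23); (20|23)=-1, (14|23)=-1; sign (−1)^0·-1^0·-1^-2 = +1.
(a,b)_13: α=5, u≡8; β=2, v≡10 (mod 13); (8|13)=-1, (10|13)=+1; sign (−1)^0·-1^2·+1^5 = +1.
(a,b)_11: α=4, u≡1; β=1, v≡2 (mod 11); (1|11)=+1, (2|11)=-1; sign (−1)^0·+1^1·-1^4 = +1.
(a,b)_5: α=5, u≡4; β=2, v≡2 (mod 5); (4|5)=+1, (2|5)=-1; sign (−1)^0·+1^2·-1^5 = -1.
(a,b)_∞: sgn(-2730)=−, sgn(22)=+, so +1.
|Ram(-2730, 22)| = 2, even; anisotropic at {2, 5}.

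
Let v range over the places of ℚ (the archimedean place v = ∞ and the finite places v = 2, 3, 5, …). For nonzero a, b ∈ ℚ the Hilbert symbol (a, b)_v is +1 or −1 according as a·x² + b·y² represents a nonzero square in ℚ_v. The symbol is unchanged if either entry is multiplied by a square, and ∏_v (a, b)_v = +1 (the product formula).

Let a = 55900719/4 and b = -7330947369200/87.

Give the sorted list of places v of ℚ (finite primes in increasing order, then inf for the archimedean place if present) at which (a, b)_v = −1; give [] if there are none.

Mod squares: a ≡ 126759, b ≡ -4089. Check v ∈ {∞, 2, 3, 5, 7, 13, 29, 31, 47}.
v=47: a=47^1·(≡34), b=47^1·(≡27) mod 47; (34|47)=+1, (27|47)=+1; (−1)^{1·1·23}·(+1)^1·(+1)^1 = -1.
v=31: a=31^1·(≡18), b=31^2·(≡13) mod 31; (18|31)=+1, (13|31)=-1; (−1)^{1·2·15}·(+1)^2·(-1)^1 = -1.
v=29: a=29^1·(≡17), b=29^-1·(≡28) mod 29; (17|29)=-1, (28|29)=+1; (−1)^{1·-1·14}·(-1)^-1·(+1)^1 = -1.
v=2: v_2(a)=-2, v_2(b)=4; units ≡ 7, 7 (mod 8); ε·ε+αω+βω = 1·1+-2·0+4·0 ≡ 1  ⇒  (a,b)_2 = -1.
v=∞: 126759 > 0 and -4089 < 0  ⇒  (a,b)_∞ = +1.
v=13: a=13^0·(≡1), b=13^2·(≡2) mod 13; (1|13)=+1, (2|13)=-1; (−1)^{0·2·6}·(+1)^2·(-1)^0 = +1.
v=7: a=7^2·(≡5), b=7^4·(≡6) mod 7; (5|7)=-1, (6|7)=-1; (−1)^{2·4·3}·(-1)^4·(-1)^2 = +1.
v=5: a=5^0·(≡1), b=5^2·(≡1) mod 5; (1|5)=+1, (1|5)=+1; (−1)^{0·2·2}·(+1)^2·(+1)^0 = +1.
v=3: a=3^3·(≡1), b=3^-1·(≡2) mod 3; (1|3)=+1, (2|3)=-1; (−1)^{3·-1·1}·(+1)^-1·(-1)^3 = +1.
|Ram(126759, -4089)| = 4, even; anisotropic at {2, 29, 31, 47}.

[2, 29, 31, 47]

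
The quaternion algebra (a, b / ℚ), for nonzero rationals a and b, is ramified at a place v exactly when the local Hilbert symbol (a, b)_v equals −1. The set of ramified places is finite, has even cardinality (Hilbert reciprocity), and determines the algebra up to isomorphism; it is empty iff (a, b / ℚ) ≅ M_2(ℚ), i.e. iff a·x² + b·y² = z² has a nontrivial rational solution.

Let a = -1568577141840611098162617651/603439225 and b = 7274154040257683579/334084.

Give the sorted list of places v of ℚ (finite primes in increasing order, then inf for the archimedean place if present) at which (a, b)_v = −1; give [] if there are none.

Mod squares: a ≡ -3059, b ≡ 11. Check v ∈ {∞, 2, 3, 5, 7, 11, 13, 17, 19, 23}.
v=7: a=7^3·(≡2), b=7^2·(≡2) mod 7; (2|7)=+1, (2|7)=+1; (−1)^{3·2·3}·(+1)^2·(+1)^3 = +1.
v=13: a=13^10·(≡12), b=13^6·(≡6) mod 13; (12|13)=+1, (6|13)=-1; (−1)^{10·6·6}·(+1)^6·(-1)^10 = +1.
v=∞: -3059 < 0 and 11 > 0  ⇒  (a,b)_∞ = +1.
v=2: v_2(a)=0, v_2(b)=-2; units ≡ 5, 3 (mod 8); ε·ε+αω+βω = 0·1+0·1+-2·1 ≡ 0  ⇒  (a,b)_2 = +1.
v=3: a=3^4·(≡1), b=3^0·(≡2) mod 3; (1|3)=+1, (2|3)=-1; (−1)^{4·0·1}·(+1)^0·(-1)^4 = +1.
v=23: a=23^3·(≡22), b=23^2·(≡22) mod 23; (22|23)=-1, (22|23)=-1; (−1)^{3·2·11}·(-1)^2·(-1)^3 = -1.
v=19: a=19^1·(≡14), b=19^2·(≡17) mod 19; (14|19)=-1, (17|19)=+1; (−1)^{1·2·9}·(-1)^2·(+1)^1 = +1.
v=11: a=11^6·(≡6), b=11^5·(≡3) mod 11; (6|11)=-1, (3|11)=+1; (−1)^{6·5·5}·(-1)^5·(+1)^6 = -1.
v=17: a=17^-6·(≡1), b=17^-4·(≡6) mod 17; (1|17)=+1, (6|17)=-1; (−1)^{-6·-4·8}·(+1)^-4·(-1)^-6 = +1.
v=5: a=5^-2·(≡1), b=5^0·(≡1) mod 5; (1|5)=+1, (1|5)=+1; (−1)^{-2·0·2}·(+1)^0·(+1)^-2 = +1.
(-3059, 11 / ℚ) ramifies at {11, 23}: a division algebra.

[11, 23]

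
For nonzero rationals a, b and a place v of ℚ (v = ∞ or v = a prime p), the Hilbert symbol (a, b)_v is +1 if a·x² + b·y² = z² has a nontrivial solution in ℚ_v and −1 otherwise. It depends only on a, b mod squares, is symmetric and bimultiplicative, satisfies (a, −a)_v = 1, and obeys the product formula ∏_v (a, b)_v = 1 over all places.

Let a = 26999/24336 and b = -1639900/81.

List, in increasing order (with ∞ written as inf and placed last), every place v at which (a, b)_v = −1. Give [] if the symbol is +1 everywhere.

[29, 31]

Mod squares: a ≡ 551, b ≡ -31. Check v ∈ {∞, 2, 3, 5, 7, 13, 19, 23, 29, 31}.
v=7: a=7^2·(≡3), b=7^0·(≡1) mod 7; (3|7)=-1, (1|7)=+1; (−1)^{2·0·3}·(-1)^0·(+1)^2 = +1.
v=13: a=13^-2·(≡11), b=13^0·(≡8) mod 13; (11|13)=-1, (8|13)=-1; (−1)^{-2·0·6}·(-1)^0·(-1)^-2 = +1.
v=2: v_2(a)=-4, v_2(b)=2; units ≡ 7, 1 (mod 8); ε·ε+αω+βω = 1·0+-4·0+2·0 ≡ 0  ⇒  (a,b)_2 = +1.
v=3: a=3^-2·(≡2), b=3^-4·(≡2) mod 3; (2|3)=-1, (2|3)=-1; (−1)^{-2·-4·1}·(-1)^-4·(-1)^-2 = +1.
v=23: a=23^0·(≡10), b=23^2·(≡10) mod 23; (10|23)=-1, (10|23)=-1; (−1)^{0·2·11}·(-1)^2·(-1)^0 = +1.
v=31: a=31^0·(≡29), b=31^1·(≡27) mod 31; (29|31)=-1, (27|31)=-1; (−1)^{0·1·15}·(-1)^1·(-1)^0 = -1.
v=∞: 551 > 0 and -31 < 0  ⇒  (a,b)_∞ = +1.
v=19: a=19^1·(≡14), b=19^0·(≡17) mod 19; (14|19)=-1, (17|19)=+1; (−1)^{1·0·9}·(-1)^0·(+1)^1 = +1.
v=29: a=29^1·(≡18), b=29^0·(≡11) mod 29; (18|29)=-1, (11|29)=-1; (−1)^{1·0·14}·(-1)^0·(-1)^1 = -1.
v=5: a=5^0·(≡4), b=5^2·(≡4) mod 5; (4|5)=+1, (4|5)=+1; (−1)^{0·2·2}·(+1)^2·(+1)^0 = +1.
|Ram(551, -31)| = 2, even; anisotropic at {29, 31}.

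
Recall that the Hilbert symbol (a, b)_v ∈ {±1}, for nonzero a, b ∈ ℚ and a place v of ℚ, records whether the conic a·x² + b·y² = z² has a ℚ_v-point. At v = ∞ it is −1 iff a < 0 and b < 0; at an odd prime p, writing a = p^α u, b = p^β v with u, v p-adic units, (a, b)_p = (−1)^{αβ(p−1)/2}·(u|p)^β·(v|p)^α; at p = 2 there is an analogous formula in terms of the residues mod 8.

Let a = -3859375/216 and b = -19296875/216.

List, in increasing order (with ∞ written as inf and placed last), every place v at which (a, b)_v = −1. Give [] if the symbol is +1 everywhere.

[5, 13, 19, inf]

Mod squares: a ≡ -1482, b ≡ -7410. Check v ∈ {∞, 2, 3, 5, 13, 19}.
v=5: a=5^6·(≡3), b=5^7·(≡3) mod 5; (3|5)=-1, (3|5)=-1; (−1)^{6·7·2}·(-1)^7·(-1)^6 = -1.
v=∞: -1482 < 0 and -7410 < 0  ⇒  (a,b)_∞ = -1.
v=19: a=19^1·(≡6), b=19^1·(≡11) mod 19; (6|19)=+1, (11|19)=+1; (−1)^{1·1·9}·(+1)^1·(+1)^1 = -1.
v=3: a=3^-3·(≡1), b=3^-3·(≡2) mod 3; (1|3)=+1, (2|3)=-1; (−1)^{-3·-3·1}·(+1)^-3·(-1)^-3 = +1.
v=13: a=13^1·(≡4), b=13^1·(≡7) mod 13; (4|13)=+1, (7|13)=-1; (−1)^{1·1·6}·(+1)^1·(-1)^1 = -1.
v=2: v_2(a)=-3, v_2(b)=-3; units ≡ 3, 7 (mod 8); ε·ε+αω+βω = 1·1+-3·0+-3·1 ≡ 0  ⇒  (a,b)_2 = +1.
|Ram(-1482, -7410)| = 4, even; anisotropic at {5, 13, 19, ∞}.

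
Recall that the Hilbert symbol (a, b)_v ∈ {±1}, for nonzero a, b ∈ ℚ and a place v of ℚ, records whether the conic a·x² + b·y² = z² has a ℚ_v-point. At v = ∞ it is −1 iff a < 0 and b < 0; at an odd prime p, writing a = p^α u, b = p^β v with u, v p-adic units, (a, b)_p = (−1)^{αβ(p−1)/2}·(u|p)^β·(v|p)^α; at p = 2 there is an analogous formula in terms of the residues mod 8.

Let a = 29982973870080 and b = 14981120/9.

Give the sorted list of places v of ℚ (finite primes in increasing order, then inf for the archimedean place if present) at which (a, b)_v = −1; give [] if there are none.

Mod squares: a ≡ 95, b ≡ 14630. Check v ∈ {∞, 2, 3, 5, 7, 11, 19}.
v=2: v_2(a)=14, v_2(b)=11; units ≡ 7, 3 (mod 8); ε·ε+αω+βω = 1·1+14·1+11·0 ≡ 1  ⇒  (a,b)_2 = -1.
v=5: a=5^1·(≡1), b=5^1·(≡1) mod 5; (1|5)=+1, (1|5)=+1; (−1)^{1·1·2}·(+1)^1·(+1)^1 = +1.
v=11: a=11^2·(≡7), b=11^1·(≡6) mod 11; (7|11)=-1, (6|11)=-1; (−1)^{2·1·5}·(-1)^1·(-1)^2 = -1.
v=19: a=19^3·(≡4), b=19^1·(≡2) mod 19; (4|19)=+1, (2|19)=-1; (−1)^{3·1·9}·(+1)^1·(-1)^3 = +1.
v=3: a=3^2·(≡2), b=3^-2·(≡2) mod 3; (2|3)=-1, (2|3)=-1; (−1)^{2·-2·1}·(-1)^-2·(-1)^2 = +1.
v=7: a=7^2·(≡4), b=7^1·(≡4) mod 7; (4|7)=+1, (4|7)=+1; (−1)^{2·1·3}·(+1)^1·(+1)^2 = +1.
v=∞: 95 > 0 and 14630 > 0  ⇒  (a,b)_∞ = +1.
(95, 14630 / ℚ) ramifies at {2, 11}: a division algebra.

[2, 11]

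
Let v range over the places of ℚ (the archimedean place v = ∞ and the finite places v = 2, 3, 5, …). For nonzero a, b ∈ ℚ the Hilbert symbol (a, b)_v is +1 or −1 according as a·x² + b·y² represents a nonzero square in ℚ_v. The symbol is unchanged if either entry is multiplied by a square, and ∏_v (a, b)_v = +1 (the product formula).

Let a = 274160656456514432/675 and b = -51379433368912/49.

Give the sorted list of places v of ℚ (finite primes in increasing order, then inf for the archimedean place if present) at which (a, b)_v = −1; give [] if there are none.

(a, b) ≡ (2346, -493) mod (ℚ^×)²; places V = {2, 3, 5, 7, 11, 17, 23, 29, ∞}.
(a,b)_23: α=3, u≡21; β=2, v≡18 (mod 23); (21|23)=-1, (18|23)=+1; sign (−1)^0·-1^2·+1^3 = +1.
(a,b)_∞: sgn(2346)=+, sgn(-493)=−, so +1.
(a,b)_29: α=4, u≡21; β=3, v≡27 (mod 29); (21|29)=-1, (27|29)=-1; sign (−1)^0·-1^3·-1^4 = -1.
(a,b)_11: α=4, u≡4; β=4, v≡10 (mod 11); (4|11)=+1, (10|11)=-1; sign (−1)^0·+1^4·-1^4 = +1.
(a,b)_17: α=1, u≡9; β=1, v≡7 (mod 17); (9|17)=+1, (7|17)=-1; sign (−1)^0·+1^1·-1^1 = -1.
(a,b)_2: α=7, β=4; u≡5, v≡3 (mod 8); ε(u)ε(v)=0·1, αω(v)=7·1, βω(u)=4·1; sum ≡ 1  ⇒  -1.
(a,b)_3: α=-3, u≡2; β=0, v≡2 (mod 3); (2|3)=-1, (2|3)=-1; sign (−1)^0·-1^0·-1^-3 = -1.
(a,b)_5: α=-2, u≡1; β=0, v≡2 (mod 5); (1|5)=+1, (2|5)=-1; sign (−1)^0·+1^0·-1^-2 = +1.
(a,b)_7: α=0, u≡1; β=-2, v≡2 (mod 7); (1|7)=+1, (2|7)=+1; sign (−1)^0·+1^-2·+1^0 = +1.
|Ram(2346, -493)| = 4, even; anisotropic at {2, 3, 17, 29}.

[2, 3, 17, 29]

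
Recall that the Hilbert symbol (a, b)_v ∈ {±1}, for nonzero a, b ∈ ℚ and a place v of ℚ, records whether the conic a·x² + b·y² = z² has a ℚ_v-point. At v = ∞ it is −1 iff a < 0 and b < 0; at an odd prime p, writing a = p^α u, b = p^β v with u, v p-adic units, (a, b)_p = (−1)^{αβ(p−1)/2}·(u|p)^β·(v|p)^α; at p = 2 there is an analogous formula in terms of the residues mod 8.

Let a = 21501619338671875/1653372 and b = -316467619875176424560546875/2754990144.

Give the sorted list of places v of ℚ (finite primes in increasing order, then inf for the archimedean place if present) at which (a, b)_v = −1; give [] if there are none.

(a, b) ≡ (2821, -58435) mod (ℚ^×)²; places V = {2, 3, 5, 7, 13, 29, 31, ∞}.
(a,b)_3: α=-10, u≡1; β=-16, v≡2 (mod 3); (1|3)=+1, (2|3)=-1; sign (−1)^0·+1^-16·-1^-10 = +1.
(a,b)_5: α=8, u≡1; β=13, v≡2 (mod 5); (1|5)=+1, (2|5)=-1; sign (−1)^0·+1^13·-1^8 = +1.
(a,b)_29: α=2, u≡2; β=3, v≡2 (mod 29); (2|29)=-1, (2|29)=-1; sign (−1)^0·-1^3·-1^2 = -1.
(a,b)_13: α=3, u≡12; β=5, v≡4 (mod 13); (12|13)=+1, (4|13)=+1; sign (−1)^0·+1^5·+1^3 = +1.
(a,b)_7: α=-1, u≡2; β=0, v≡1 (mod 7); (2|7)=+1, (1|7)=+1; sign (−1)^0·+1^0·+1^-1 = +1.
(a,b)_31: α=3, u≡26; β=5, v≡22 (mod 31); (26|31)=-1, (22|31)=-1; sign (−1)^1·-1^5·-1^3 = -1.
(a,b)_2: α=-2, β=-6; u≡5, v≡5 (mod 8); ε(u)ε(v)=0·0, αω(v)=-2·1, βω(u)=-6·1; sum ≡ 0  ⇒  +1.
(a,b)_∞: sgn(2821)=+, sgn(-58435)=−, so +1.
(2821, -58435 / ℚ) ramifies at {29, 31}: a division algebra.

[29, 31]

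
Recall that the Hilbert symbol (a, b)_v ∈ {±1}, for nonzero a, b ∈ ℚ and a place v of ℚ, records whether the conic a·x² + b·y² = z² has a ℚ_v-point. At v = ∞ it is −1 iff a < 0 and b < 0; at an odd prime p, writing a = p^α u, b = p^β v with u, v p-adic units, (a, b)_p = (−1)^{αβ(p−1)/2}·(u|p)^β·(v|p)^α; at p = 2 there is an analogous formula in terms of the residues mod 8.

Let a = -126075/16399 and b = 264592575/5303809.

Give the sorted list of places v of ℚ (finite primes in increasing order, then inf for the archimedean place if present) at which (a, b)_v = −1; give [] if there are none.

(a, b) ≡ (-93, 247) mod (ℚ^×)²; places V = {2, 3, 5, 7, 13, 19, 23, 31, 41, 47, ∞}.
(a,b)_7: α=0, u≡6; β=-4, v≡4 (mod 7); (6|7)=-1, (4|7)=+1; sign (−1)^0·-1^-4·+1^0 = +1.
(a,b)_47: α=0, u≡17; β=-2, v≡3 (mod 47); (17|47)=+1, (3|47)=+1; sign (−1)^0·+1^-2·+1^0 = +1.
(a,b)_2: α=0, β=0; u≡3, v≡7 (mod 8); ε(u)ε(v)=1·1, αω(v)=0·0, βω(u)=0·1; sum ≡ 1  ⇒  -1.
(a,b)_41: α=2, u≡34; β=0, v≡33 (mod 41); (34|41)=-1, (33|41)=+1; sign (−1)^0·-1^0·+1^2 = +1.
(a,b)_∞: sgn(-93)=−, sgn(247)=+, so +1.
(a,b)_31: α=-1, u≡1; β=0, v≡12 (mod 31); (1|31)=+1, (12|31)=-1; sign (−1)^0·+1^0·-1^-1 = -1.
(a,b)_5: α=2, u≡3; β=2, v≡2 (mod 5); (3|5)=-1, (2|5)=-1; sign (−1)^0·-1^2·-1^2 = +1.
(a,b)_3: α=1, u≡2; β=4, v≡1 (mod 3); (2|3)=-1, (1|3)=+1; sign (−1)^0·-1^4·+1^1 = +1.
(a,b)_19: α=0, u≡14; β=1, v≡10 (mod 19); (14|19)=-1, (10|19)=-1; sign (−1)^0·-1^1·-1^0 = -1.
(a,b)_13: α=0, u≡2; β=1, v≡5 (mod 13); (2|13)=-1, (5|13)=-1; sign (−1)^0·-1^1·-1^0 = -1.
(a,b)_23: α=-2, u≡10; β=2, v≡7 (mod 23); (10|23)=-1, (7|23)=-1; sign (−1)^0·-1^2·-1^-2 = +1.
Ram(-93, 247) = {2, 13, 19, 31}; no ℚ_2-point on the conic.

[2, 13, 19, 31]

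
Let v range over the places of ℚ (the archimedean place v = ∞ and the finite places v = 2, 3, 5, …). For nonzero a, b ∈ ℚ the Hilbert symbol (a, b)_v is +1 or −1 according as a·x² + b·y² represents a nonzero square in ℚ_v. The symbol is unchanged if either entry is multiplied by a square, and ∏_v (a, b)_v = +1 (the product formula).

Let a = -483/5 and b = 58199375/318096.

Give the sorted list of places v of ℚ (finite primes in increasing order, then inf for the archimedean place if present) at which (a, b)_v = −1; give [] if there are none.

[3, 7, 23, 29]

Mod squares: a ≡ -2415, b ≡ 551. Check v ∈ {∞, 2, 3, 5, 7, 13, 19, 23, 29, 47}.
v=13: a=13^0·(≡10), b=13^2·(≡8) mod 13; (10|13)=+1, (8|13)=-1; (−1)^{0·2·6}·(+1)^2·(-1)^0 = +1.
v=19: a=19^0·(≡6), b=19^1·(≡18) mod 19; (6|19)=+1, (18|19)=-1; (−1)^{0·1·9}·(+1)^1·(-1)^0 = +1.
v=47: a=47^0·(≡35), b=47^-2·(≡9) mod 47; (35|47)=-1, (9|47)=+1; (−1)^{0·-2·23}·(-1)^-2·(+1)^0 = +1.
v=7: a=7^1·(≡3), b=7^0·(≡5) mod 7; (3|7)=-1, (5|7)=-1; (−1)^{1·0·3}·(-1)^0·(-1)^1 = -1.
v=2: v_2(a)=0, v_2(b)=-4; units ≡ 1, 7 (mod 8); ε·ε+αω+βω = 0·1+0·0+-4·0 ≡ 0  ⇒  (a,b)_2 = +1.
v=29: a=29^0·(≡2), b=29^1·(≡14) mod 29; (2|29)=-1, (14|29)=-1; (−1)^{0·1·14}·(-1)^1·(-1)^0 = -1.
v=23: a=23^1·(≡5), b=23^0·(≡10) mod 23; (5|23)=-1, (10|23)=-1; (−1)^{1·0·11}·(-1)^0·(-1)^1 = -1.
v=3: a=3^1·(≡2), b=3^-2·(≡2) mod 3; (2|3)=-1, (2|3)=-1; (−1)^{1·-2·1}·(-1)^-2·(-1)^1 = -1.
v=5: a=5^-1·(≡2), b=5^4·(≡4) mod 5; (2|5)=-1, (4|5)=+1; (−1)^{-1·4·2}·(-1)^4·(+1)^-1 = +1.
v=∞: -2415 < 0 and 551 > 0  ⇒  (a,b)_∞ = +1.
(-2415, 551 / ℚ) ramifies at {3, 7, 23, 29}: a division algebra.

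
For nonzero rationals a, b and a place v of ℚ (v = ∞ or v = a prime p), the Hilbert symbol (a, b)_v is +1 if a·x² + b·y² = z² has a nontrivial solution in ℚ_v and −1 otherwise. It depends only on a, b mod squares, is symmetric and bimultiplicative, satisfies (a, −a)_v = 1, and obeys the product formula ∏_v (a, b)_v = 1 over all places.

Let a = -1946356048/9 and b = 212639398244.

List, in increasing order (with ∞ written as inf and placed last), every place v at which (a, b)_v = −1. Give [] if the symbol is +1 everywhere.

(a, b) ≡ (-13, 5681) mod (ℚ^×)²; places V = {2, 3, 7, 13, 19, 23, ∞}.
(a,b)_19: α=2, u≡9; β=3, v≡14 (mod 19); (9|19)=+1, (14|19)=-1; sign (−1)^0·+1^3·-1^2 = +1.
(a,b)_23: α=2, u≡10; β=3, v≡21 (mod 23); (10|23)=-1, (21|23)=-1; sign (−1)^0·-1^3·-1^2 = -1.
(a,b)_3: α=-2, u≡2; β=0, v≡2 (mod 3); (2|3)=-1, (2|3)=-1; sign (−1)^0·-1^0·-1^-2 = +1.
(a,b)_13: α=1, u≡12; β=1, v≡5 (mod 13); (12|13)=+1, (5|13)=-1; sign (−1)^0·+1^1·-1^1 = -1.
(a,b)_∞: sgn(-13)=−, sgn(5681)=+, so +1.
(a,b)_2: α=4, β=2; u≡3, v≡1 (mod 8); ε(u)ε(v)=1·0, αω(v)=4·0, βω(u)=2·1; sum ≡ 0  ⇒  +1.
(a,b)_7: α=2, u≡2; β=2, v≡4 (mod 7); (2|7)=+1, (4|7)=+1; sign (−1)^0·+1^2·+1^2 = +1.
|Ram(-13, 5681)| = 2, even; anisotropic at {13, 23}.

[13, 23]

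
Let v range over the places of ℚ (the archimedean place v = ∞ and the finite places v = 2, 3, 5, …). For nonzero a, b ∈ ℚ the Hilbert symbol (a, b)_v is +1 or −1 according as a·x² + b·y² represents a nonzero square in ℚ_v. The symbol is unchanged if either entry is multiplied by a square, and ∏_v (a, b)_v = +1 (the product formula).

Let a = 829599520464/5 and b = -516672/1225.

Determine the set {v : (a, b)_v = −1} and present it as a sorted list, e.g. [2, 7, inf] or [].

(a, b) ≡ (823745, -897) mod (ℚ^×)²; places V = {2, 3, 5, 7, 11, 13, 17, 19, 23, 29, ∞}.
(a,b)_23: α=1, u≡16; β=1, v≡5 (mod 23); (16|23)=+1, (5|23)=-1; sign (−1)^1·+1^1·-1^1 = +1.
(a,b)_∞: sgn(823745)=+, sgn(-897)=−, so +1.
(a,b)_7: α=0, u≡3; β=-2, v≡3 (mod 7); (3|7)=-1, (3|7)=-1; sign (−1)^0·-1^-2·-1^0 = +1.
(a,b)_19: α=1, u≡17; β=0, v≡10 (mod 19); (17|19)=+1, (10|19)=-1; sign (−1)^0·+1^0·-1^1 = -1.
(a,b)_2: α=4, β=6; u≡1, v≡7 (mod 8); ε(u)ε(v)=0·1, αω(v)=4·0, βω(u)=6·0; sum ≡ 0  ⇒  +1.
(a,b)_29: α=1, u≡26; β=0, v≡3 (mod 29); (26|29)=-1, (3|29)=-1; sign (−1)^0·-1^0·-1^1 = -1.
(a,b)_5: α=-1, u≡4; β=-2, v≡2 (mod 5); (4|5)=+1, (2|5)=-1; sign (−1)^0·+1^-2·-1^-1 = -1.
(a,b)_17: α=2, u≡3; β=0, v≡9 (mod 17); (3|17)=-1, (9|17)=+1; sign (−1)^0·-1^0·+1^2 = +1.
(a,b)_3: α=2, u≡2; β=3, v≡1 (mod 3); (2|3)=-1, (1|3)=+1; sign (−1)^0·-1^3·+1^2 = -1.
(a,b)_11: α=2, u≡10; β=0, v≡5 (mod 11); (10|11)=-1, (5|11)=+1; sign (−1)^0·-1^0·+1^2 = +1.
(a,b)_13: α=1, u≡3; β=1, v≡12 (mod 13); (3|13)=+1, (12|13)=+1; sign (−1)^0·+1^1·+1^1 = +1.
(823745, -897 / ℚ) ramifies at {3, 5, 19, 29}: a division algebra.

[3, 5, 19, 29]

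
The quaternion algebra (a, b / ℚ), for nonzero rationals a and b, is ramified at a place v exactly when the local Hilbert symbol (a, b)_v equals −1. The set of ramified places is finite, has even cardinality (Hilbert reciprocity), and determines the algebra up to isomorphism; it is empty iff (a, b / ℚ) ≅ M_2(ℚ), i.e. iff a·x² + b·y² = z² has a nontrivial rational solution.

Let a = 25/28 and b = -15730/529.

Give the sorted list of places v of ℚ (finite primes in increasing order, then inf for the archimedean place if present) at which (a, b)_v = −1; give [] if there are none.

[2, 5, 7, 13]

(a, b) ≡ (7, -130) mod (ℚ^×)²; places V = {2, 5, 7, 11, 13, 23, ∞}.
(a,b)_23: α=0, u≡5; β=-2, v≡2 (mod 23); (5|23)=-1, (2|23)=+1; sign (−1)^0·-1^-2·+1^0 = +1.
(a,b)_13: α=0, u≡6; β=1, v≡10 (mod 13); (6|13)=-1, (10|13)=+1; sign (−1)^0·-1^1·+1^0 = -1.
(a,b)_5: α=2, u≡2; β=1, v≡1 (mod 5); (2|5)=-1, (1|5)=+1; sign (−1)^0·-1^1·+1^2 = -1.
(a,b)_11: α=0, u≡6; β=2, v≡2 (mod 11); (6|11)=-1, (2|11)=-1; sign (−1)^0·-1^2·-1^0 = +1.
(a,b)_∞: sgn(7)=+, sgn(-130)=−, so +1.
(a,b)_7: α=-1, u≡1; β=0, v≡5 (mod 7); (1|7)=+1, (5|7)=-1; sign (−1)^0·+1^0·-1^-1 = -1.
(a,b)_2: α=-2, β=1; u≡7, v≡7 (mod 8); ε(u)ε(v)=1·1, αω(v)=-2·0, βω(u)=1·0; sum ≡ 1  ⇒  -1.
|Ram(7, -130)| = 4, even; anisotropic at {2, 5, 7, 13}.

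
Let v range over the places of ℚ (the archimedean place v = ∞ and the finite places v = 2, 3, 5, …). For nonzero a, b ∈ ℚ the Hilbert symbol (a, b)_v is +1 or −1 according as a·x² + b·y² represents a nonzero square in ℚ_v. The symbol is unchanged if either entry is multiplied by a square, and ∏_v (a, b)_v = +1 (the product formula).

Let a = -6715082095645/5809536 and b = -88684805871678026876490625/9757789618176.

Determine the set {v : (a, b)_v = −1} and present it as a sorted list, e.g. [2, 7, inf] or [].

(a, b) ≡ (-4830, -2310) mod (ℚ^×)²; places V = {2, 3, 5, 7, 11, 13, 19, 23, 37, 41, ∞}.
(a,b)_2: α=-7, β=-15; u≡1, v≡5 (mod 8); ε(u)ε(v)=0·0, αω(v)=-7·1, βω(u)=-15·0; sum ≡ 1  ⇒  -1.
(a,b)_5: α=1, u≡1; β=5, v≡3 (mod 5); (1|5)=+1, (3|5)=-1; sign (−1)^0·+1^5·-1^1 = -1.
(a,b)_41: α=-2, u≡25; β=-2, v≡12 (mod 41); (25|41)=+1, (12|41)=-1; sign (−1)^0·+1^-2·-1^-2 = +1.
(a,b)_3: α=-3, u≡1; β=-11, v≡1 (mod 3); (1|3)=+1, (1|3)=+1; sign (−1)^1·+1^-11·+1^-3 = -1.
(a,b)_13: α=0, u≡5; β=2, v≡10 (mod 13); (5|13)=-1, (10|13)=+1; sign (−1)^0·-1^2·+1^0 = +1.
(a,b)_19: α=4, u≡14; β=6, v≡2 (mod 19); (14|19)=-1, (2|19)=-1; sign (−1)^0·-1^6·-1^4 = +1.
(a,b)_23: α=3, u≡5; β=4, v≡13 (mod 23); (5|23)=-1, (13|23)=+1; sign (−1)^0·-1^4·+1^3 = +1.
(a,b)_∞: sgn(-4830)=−, sgn(-2310)=−, so -1.
(a,b)_7: α=1, u≡3; β=1, v≡5 (mod 7); (3|7)=-1, (5|7)=-1; sign (−1)^1·-1^1·-1^1 = -1.
(a,b)_11: α=2, u≡2; β=3, v≡7 (mod 11); (2|11)=-1, (7|11)=-1; sign (−1)^0·-1^3·-1^2 = -1.
(a,b)_37: α=0, u≡15; β=2, v≡3 (mod 37); (15|37)=-1, (3|37)=+1; sign (−1)^0·-1^2·+1^0 = +1.
Ram(-4830, -2310) = {2, 3, 5, 7, 11, ∞}; no ℚ_2-point on the conic.

[2, 3, 5, 7, 11, inf]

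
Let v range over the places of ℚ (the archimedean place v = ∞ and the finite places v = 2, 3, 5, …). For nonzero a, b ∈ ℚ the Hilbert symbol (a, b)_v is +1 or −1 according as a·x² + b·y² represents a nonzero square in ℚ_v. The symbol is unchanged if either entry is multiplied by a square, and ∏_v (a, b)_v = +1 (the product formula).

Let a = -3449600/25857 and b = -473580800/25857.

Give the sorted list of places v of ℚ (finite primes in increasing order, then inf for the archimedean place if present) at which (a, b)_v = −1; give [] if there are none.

(a, b) ≡ (-187, -1309) mod (ℚ^×)²; places V = {2, 3, 5, 7, 11, 13, 17, 31, ∞}.
(a,b)_17: α=-1, u≡5; β=-1, v≡4 (mod 17); (5|17)=-1, (4|17)=+1; sign (−1)^0·-1^-1·+1^-1 = -1.
(a,b)_3: α=-2, u≡2; β=-2, v≡2 (mod 3); (2|3)=-1, (2|3)=-1; sign (−1)^0·-1^-2·-1^-2 = +1.
(a,b)_2: α=8, β=8; u≡5, v≡3 (mod 8); ε(u)ε(v)=0·1, αω(v)=8·1, βω(u)=8·1; sum ≡ 0  ⇒  +1.
(a,b)_7: α=2, u≡1; β=1, v≡2 (mod 7); (1|7)=+1, (2|7)=+1; sign (−1)^0·+1^1·+1^2 = +1.
(a,b)_13: α=-2, u≡8; β=-2, v≡10 (mod 13); (8|13)=-1, (10|13)=+1; sign (−1)^0·-1^-2·+1^-2 = +1.
(a,b)_11: α=1, u≡3; β=1, v≡8 (mod 11); (3|11)=+1, (8|11)=-1; sign (−1)^1·+1^1·-1^1 = +1.
(a,b)_5: α=2, u≡3; β=2, v≡4 (mod 5); (3|5)=-1, (4|5)=+1; sign (−1)^0·-1^2·+1^2 = +1.
(a,b)_31: α=0, u≡6; β=2, v≡23 (mod 31); (6|31)=-1, (23|31)=-1; sign (−1)^0·-1^2·-1^0 = +1.
(a,b)_∞: sgn(-187)=−, sgn(-1309)=−, so -1.
Ram(-187, -1309) = {17, ∞}; no ℚ_17-point on the conic.

[17, inf]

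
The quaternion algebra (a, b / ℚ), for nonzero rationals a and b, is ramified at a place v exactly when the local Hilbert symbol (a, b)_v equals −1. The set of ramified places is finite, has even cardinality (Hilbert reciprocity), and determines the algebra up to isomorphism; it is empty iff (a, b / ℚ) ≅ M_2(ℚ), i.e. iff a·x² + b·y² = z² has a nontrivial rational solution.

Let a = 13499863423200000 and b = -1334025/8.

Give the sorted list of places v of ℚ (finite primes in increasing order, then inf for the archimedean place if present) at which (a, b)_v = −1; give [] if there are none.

[5, 7]

(a, b) ≡ (1155, -2) mod (ℚ^×)²; places V = {2, 3, 5, 7, 11, 37, ∞}.
(a,b)_∞: sgn(1155)=+, sgn(-2)=−, so +1.
(a,b)_5: α=5, u≡4; β=2, v≡3 (mod 5); (4|5)=+1, (3|5)=-1; sign (−1)^0·+1^2·-1^5 = -1.
(a,b)_2: α=8, β=-3; u≡3, v≡7 (mod 8); ε(u)ε(v)=1·1, αω(v)=8·0, βω(u)=-3·1; sum ≡ 0  ⇒  +1.
(a,b)_11: α=3, u≡7; β=2, v≡1 (mod 11); (7|11)=-1, (1|11)=+1; sign (−1)^0·-1^2·+1^3 = +1.
(a,b)_37: α=2, u≡6; β=0, v≡29 (mod 37); (6|37)=-1, (29|37)=-1; sign (−1)^0·-1^0·-1^2 = +1.
(a,b)_3: α=3, u≡1; β=2, v≡1 (mod 3); (1|3)=+1, (1|3)=+1; sign (−1)^0·+1^2·+1^3 = +1.
(a,b)_7: α=3, u≡1; β=2, v≡5 (mod 7); (1|7)=+1, (5|7)=-1; sign (−1)^0·+1^2·-1^3 = -1.
(1155, -2 / ℚ) ramifies at {5, 7}: a division algebra.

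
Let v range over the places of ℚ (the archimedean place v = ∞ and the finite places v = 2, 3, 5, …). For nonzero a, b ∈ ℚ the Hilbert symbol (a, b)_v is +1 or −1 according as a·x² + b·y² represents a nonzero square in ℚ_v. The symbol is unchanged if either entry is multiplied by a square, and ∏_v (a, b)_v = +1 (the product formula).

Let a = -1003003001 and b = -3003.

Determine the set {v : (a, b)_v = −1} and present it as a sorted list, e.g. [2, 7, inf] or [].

[11, inf]

Mod squares: a ≡ -1001, b ≡ -3003. Check v ∈ {∞, 2, 3, 7, 11, 13}.
v=11: a=11^3·(≡6), b=11^1·(≡2) mod 11; (6|11)=-1, (2|11)=-1; (−1)^{3·1·5}·(-1)^1·(-1)^3 = -1.
v=7: a=7^3·(≡1), b=7^1·(≡5) mod 7; (1|7)=+1, (5|7)=-1; (−1)^{3·1·3}·(+1)^1·(-1)^3 = +1.
v=∞: -1001 < 0 and -3003 < 0  ⇒  (a,b)_∞ = -1.
v=2: v_2(a)=0, v_2(b)=0; units ≡ 7, 5 (mod 8); ε·ε+αω+βω = 1·0+0·1+0·0 ≡ 0  ⇒  (a,b)_2 = +1.
v=3: a=3^0·(≡1), b=3^1·(≡1) mod 3; (1|3)=+1, (1|3)=+1; (−1)^{0·1·1}·(+1)^1·(+1)^0 = +1.
v=13: a=13^3·(≡1), b=13^1·(≡3) mod 13; (1|13)=+1, (3|13)=+1; (−1)^{3·1·6}·(+1)^1·(+1)^3 = +1.
Ram(-1001, -3003) = {11, ∞}; no ℚ_11-point on the conic.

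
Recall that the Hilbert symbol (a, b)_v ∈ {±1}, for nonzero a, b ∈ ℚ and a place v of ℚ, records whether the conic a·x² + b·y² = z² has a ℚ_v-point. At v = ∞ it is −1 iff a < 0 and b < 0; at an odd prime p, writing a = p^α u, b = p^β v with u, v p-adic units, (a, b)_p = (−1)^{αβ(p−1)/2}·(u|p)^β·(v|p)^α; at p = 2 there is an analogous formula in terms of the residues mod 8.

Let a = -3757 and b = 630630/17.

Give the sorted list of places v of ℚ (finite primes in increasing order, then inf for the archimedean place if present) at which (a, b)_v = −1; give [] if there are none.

[5, 13]

(a, b) ≡ (-13, 24310) mod (ℚ^×)²; places V = {2, 3, 5, 7, 11, 13, 17, ∞}.
(a,b)_7: α=0, u≡2; β=2, v≡6 (mod 7); (2|7)=+1, (6|7)=-1; sign (−1)^0·+1^2·-1^0 = +1.
(a,b)_5: α=0, u≡3; β=1, v≡3 (mod 5); (3|5)=-1, (3|5)=-1; sign (−1)^0·-1^1·-1^0 = -1.
(a,b)_2: α=0, β=1; u≡3, v≡3 (mod 8); ε(u)ε(v)=1·1, αω(v)=0·1, βω(u)=1·1; sum ≡ 0  ⇒  +1.
(a,b)_11: α=0, u≡5; β=1, v≡7 (mod 11); (5|11)=+1, (7|11)=-1; sign (−1)^0·+1^1·-1^0 = +1.
(a,b)_17: α=2, u≡4; β=-1, v≡15 (mod 17); (4|17)=+1, (15|17)=+1; sign (−1)^0·+1^-1·+1^2 = +1.
(a,b)_3: α=0, u≡2; β=2, v≡1 (mod 3); (2|3)=-1, (1|3)=+1; sign (−1)^0·-1^2·+1^0 = +1.
(a,b)_∞: sgn(-13)=−, sgn(24310)=+, so +1.
(a,b)_13: α=1, u≡10; β=1, v≡5 (mod 13); (10|13)=+1, (5|13)=-1; sign (−1)^0·+1^1·-1^1 = -1.
|Ram(-13, 24310)| = 2, even; anisotropic at {5, 13}.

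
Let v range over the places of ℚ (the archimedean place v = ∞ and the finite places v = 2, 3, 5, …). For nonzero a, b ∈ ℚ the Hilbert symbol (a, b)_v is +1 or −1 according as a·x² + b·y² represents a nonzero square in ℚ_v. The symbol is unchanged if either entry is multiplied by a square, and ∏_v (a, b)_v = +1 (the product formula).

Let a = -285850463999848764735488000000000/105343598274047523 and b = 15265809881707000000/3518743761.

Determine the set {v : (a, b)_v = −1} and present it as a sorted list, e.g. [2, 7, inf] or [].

Mod squares: a ≡ -2310, b ≡ 187. Check v ∈ {∞, 2, 3, 5, 7, 11, 13, 17}.
v=2: v_2(a)=25, v_2(b)=6; units ≡ 5, 3 (mod 8); ε·ε+αω+βω = 0·1+25·1+6·1 ≡ 1  ⇒  (a,b)_2 = -1.
v=7: a=7^15·(≡5), b=7^10·(≡3) mod 7; (5|7)=-1, (3|7)=-1; (−1)^{15·10·3}·(-1)^10·(-1)^15 = -1.
v=5: a=5^9·(≡3), b=5^6·(≡3) mod 5; (3|5)=-1, (3|5)=-1; (−1)^{9·6·2}·(-1)^6·(-1)^9 = -1.
v=∞: -2310 < 0 and 187 > 0  ⇒  (a,b)_∞ = +1.
v=11: a=11^1·(≡8), b=11^1·(≡8) mod 11; (8|11)=-1, (8|11)=-1; (−1)^{1·1·5}·(-1)^1·(-1)^1 = -1.
v=17: a=17^4·(≡2), b=17^3·(≡14) mod 17; (2|17)=+1, (14|17)=-1; (−1)^{4·3·8}·(+1)^3·(-1)^4 = +1.
v=13: a=13^-8·(≡9), b=13^-6·(≡8) mod 13; (9|13)=+1, (8|13)=-1; (−1)^{-8·-6·6}·(+1)^-6·(-1)^-8 = +1.
v=3: a=3^-17·(≡1), b=3^-6·(≡1) mod 3; (1|3)=+1, (1|3)=+1; (−1)^{-17·-6·1}·(+1)^-6·(+1)^-17 = +1.
(-2310, 187 / ℚ) ramifies at {2, 5, 7, 11}: a division algebra.

[2, 5, 7, 11]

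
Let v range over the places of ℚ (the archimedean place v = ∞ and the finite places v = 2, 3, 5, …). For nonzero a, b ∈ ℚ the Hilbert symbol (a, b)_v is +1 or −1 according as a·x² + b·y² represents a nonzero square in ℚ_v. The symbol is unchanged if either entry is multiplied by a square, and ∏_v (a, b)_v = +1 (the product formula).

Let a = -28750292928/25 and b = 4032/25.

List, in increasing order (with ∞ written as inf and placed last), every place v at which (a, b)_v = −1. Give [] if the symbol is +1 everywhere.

(a, b) ≡ (-113183, 7) mod (ℚ^×)²; places V = {2, 3, 5, 7, 19, 23, 37, ∞}.
(a,b)_19: α=1, u≡17; β=0, v≡7 (mod 19); (17|19)=+1, (7|19)=+1; sign (−1)^0·+1^0·+1^1 = +1.
(a,b)_3: α=4, u≡1; β=2, v≡1 (mod 3); (1|3)=+1, (1|3)=+1; sign (−1)^0·+1^2·+1^4 = +1.
(a,b)_∞: sgn(-113183)=−, sgn(7)=+, so +1.
(a,b)_5: α=-2, u≡2; β=-2, v≡2 (mod 5); (2|5)=-1, (2|5)=-1; sign (−1)^0·-1^-2·-1^-2 = +1.
(a,b)_23: α=1, u≡2; β=0, v≡15 (mod 23); (2|23)=+1, (15|23)=-1; sign (−1)^0·+1^0·-1^1 = -1.
(a,b)_2: α=6, β=6; u≡1, v≡7 (mod 8); ε(u)ε(v)=0·1, αω(v)=6·0, βω(u)=6·0; sum ≡ 0  ⇒  +1.
(a,b)_7: α=3, u≡1; β=1, v≡4 (mod 7); (1|7)=+1, (4|7)=+1; sign (−1)^1·+1^1·+1^3 = -1.
(a,b)_37: α=1, u≡26; β=0, v≡34 (mod 37); (26|37)=+1, (34|37)=+1; sign (−1)^0·+1^0·+1^1 = +1.
(-113183, 7 / ℚ) ramifies at {7, 23}: a division algebra.

[7, 23]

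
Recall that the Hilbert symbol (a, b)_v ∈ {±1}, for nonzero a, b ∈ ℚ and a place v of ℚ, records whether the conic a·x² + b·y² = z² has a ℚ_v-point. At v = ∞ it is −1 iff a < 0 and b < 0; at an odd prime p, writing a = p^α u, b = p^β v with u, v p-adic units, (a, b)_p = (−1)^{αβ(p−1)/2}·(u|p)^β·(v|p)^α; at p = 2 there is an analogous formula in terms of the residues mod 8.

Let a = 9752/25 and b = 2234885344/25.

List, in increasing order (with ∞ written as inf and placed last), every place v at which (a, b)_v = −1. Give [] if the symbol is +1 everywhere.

[47, 53]

(a, b) ≡ (2438, 94) mod (ℚ^×)²; places V = {2, 5, 23, 47, 53, ∞}.
(a,b)_5: α=-2, u≡2; β=-2, v≡4 (mod 5); (2|5)=-1, (4|5)=+1; sign (−1)^0·-1^-2·+1^-2 = +1.
(a,b)_2: α=3, β=5; u≡3, v≡7 (mod 8); ε(u)ε(v)=1·1, αω(v)=3·0, βω(u)=5·1; sum ≡ 0  ⇒  +1.
(a,b)_∞: sgn(2438)=+, sgn(94)=+, so +1.
(a,b)_53: α=1, u≡1; β=2, v≡31 (mod 53); (1|53)=+1, (31|53)=-1; sign (−1)^0·+1^2·-1^1 = -1.
(a,b)_23: α=1, u≡5; β=2, v≡2 (mod 23); (5|23)=-1, (2|23)=+1; sign (−1)^0·-1^2·+1^1 = +1.
(a,b)_47: α=0, u≡31; β=1, v≡4 (mod 47); (31|47)=-1, (4|47)=+1; sign (−1)^0·-1^1·+1^0 = -1.
|Ram(2438, 94)| = 2, even; anisotropic at {47, 53}.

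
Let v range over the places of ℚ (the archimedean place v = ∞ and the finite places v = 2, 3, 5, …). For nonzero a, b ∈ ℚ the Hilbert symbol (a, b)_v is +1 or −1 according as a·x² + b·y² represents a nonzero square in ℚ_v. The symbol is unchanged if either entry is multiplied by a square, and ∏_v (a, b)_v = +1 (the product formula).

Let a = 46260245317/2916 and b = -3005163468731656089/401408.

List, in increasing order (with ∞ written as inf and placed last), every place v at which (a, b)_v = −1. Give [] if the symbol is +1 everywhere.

[2, 13]

Mod squares: a ≡ 13, b ≡ -12818. Check v ∈ {∞, 2, 3, 7, 11, 13, 17, 29}.
v=7: a=7^0·(≡5), b=7^-2·(≡5) mod 7; (5|7)=-1, (5|7)=-1; (−1)^{0·-2·3}·(-1)^-2·(-1)^0 = +1.
v=2: v_2(a)=-2, v_2(b)=-13; units ≡ 5, 7 (mod 8); ε·ε+αω+βω = 0·1+-2·0+-13·1 ≡ 1  ⇒  (a,b)_2 = -1.
v=11: a=11^4·(≡8), b=11^8·(≡8) mod 11; (8|11)=-1, (8|11)=-1; (−1)^{4·8·5}·(-1)^8·(-1)^4 = +1.
v=17: a=17^2·(≡16), b=17^3·(≡3) mod 17; (16|17)=+1, (3|17)=-1; (−1)^{2·3·8}·(+1)^3·(-1)^2 = +1.
v=3: a=3^-6·(≡1), b=3^2·(≡1) mod 3; (1|3)=+1, (1|3)=+1; (−1)^{-6·2·1}·(+1)^2·(+1)^-6 = +1.
v=29: a=29^2·(≡25), b=29^3·(≡25) mod 29; (25|29)=+1, (25|29)=+1; (−1)^{2·3·14}·(+1)^3·(+1)^2 = +1.
v=13: a=13^1·(≡4), b=13^1·(≡6) mod 13; (4|13)=+1, (6|13)=-1; (−1)^{1·1·6}·(+1)^1·(-1)^1 = -1.
v=∞: 13 > 0 and -12818 < 0  ⇒  (a,b)_∞ = +1.
Ram(13, -12818) = {2, 13}; no ℚ_2-point on the conic.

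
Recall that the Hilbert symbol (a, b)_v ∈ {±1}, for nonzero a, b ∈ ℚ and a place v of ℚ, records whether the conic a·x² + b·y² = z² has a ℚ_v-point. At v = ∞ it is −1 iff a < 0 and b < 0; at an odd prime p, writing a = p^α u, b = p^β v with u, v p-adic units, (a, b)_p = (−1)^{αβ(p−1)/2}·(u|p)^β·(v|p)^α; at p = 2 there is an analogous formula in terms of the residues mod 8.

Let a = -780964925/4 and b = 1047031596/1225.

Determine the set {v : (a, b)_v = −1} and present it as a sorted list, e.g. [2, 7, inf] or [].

(a, b) ≡ (-31238597, 3231579) mod (ℚ^×)²; places V = {2, 3, 5, 7, 13, 29, 41, 43, 47, ∞}.
(a,b)_7: α=0, u≡2; β=-2, v≡4 (mod 7); (2|7)=+1, (4|7)=+1; sign (−1)^0·+1^-2·+1^0 = +1.
(a,b)_41: α=1, u≡15; β=1, v≡30 (mod 41); (15|41)=-1, (30|41)=-1; sign (−1)^0·-1^1·-1^1 = +1.
(a,b)_2: α=-2, β=2; u≡3, v≡3 (mod 8); ε(u)ε(v)=1·1, αω(v)=-2·1, βω(u)=2·1; sum ≡ 1  ⇒  -1.
(a,b)_∞: sgn(-31238597)=−, sgn(3231579)=+, so +1.
(a,b)_43: α=1, u≡16; β=1, v≡33 (mod 43); (16|43)=+1, (33|43)=-1; sign (−1)^1·+1^1·-1^1 = +1.
(a,b)_5: α=2, u≡2; β=-2, v≡4 (mod 5); (2|5)=-1, (4|5)=+1; sign (−1)^0·-1^-2·+1^2 = +1.
(a,b)_13: α=1, u≡9; β=1, v≡1 (mod 13); (9|13)=+1, (1|13)=+1; sign (−1)^0·+1^1·+1^1 = +1.
(a,b)_47: α=1, u≡38; β=1, v≡38 (mod 47); (38|47)=-1, (38|47)=-1; sign (−1)^1·-1^1·-1^1 = -1.
(a,b)_3: α=0, u≡1; β=5, v≡1 (mod 3); (1|3)=+1, (1|3)=+1; sign (−1)^0·+1^5·+1^0 = +1.
(a,b)_29: α=1, u≡17; β=0, v≡24 (mod 29); (17|29)=-1, (24|29)=+1; sign (−1)^0·-1^0·+1^1 = +1.
Ram(-31238597, 3231579) = {2, 47}; no ℚ_2-point on the conic.

[2, 47]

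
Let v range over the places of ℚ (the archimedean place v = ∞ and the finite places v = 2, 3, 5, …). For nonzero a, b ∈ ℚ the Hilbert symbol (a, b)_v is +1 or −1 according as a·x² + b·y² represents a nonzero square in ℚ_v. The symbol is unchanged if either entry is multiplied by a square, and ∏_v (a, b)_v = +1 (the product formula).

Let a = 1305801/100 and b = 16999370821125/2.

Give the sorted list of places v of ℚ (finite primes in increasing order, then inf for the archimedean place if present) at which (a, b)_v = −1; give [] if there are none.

Mod squares: a ≡ 329, b ≡ 28490. Check v ∈ {∞, 2, 3, 5, 7, 11, 37, 47}.
v=3: a=3^4·(≡2), b=3^2·(≡2) mod 3; (2|3)=-1, (2|3)=-1; (−1)^{4·2·1}·(-1)^2·(-1)^4 = +1.
v=47: a=47^1·(≡1), b=47^2·(≡14) mod 47; (1|47)=+1, (14|47)=+1; (−1)^{1·2·23}·(+1)^2·(+1)^1 = +1.
v=7: a=7^3·(≡3), b=7^5·(≡3) mod 7; (3|7)=-1, (3|7)=-1; (−1)^{3·5·3}·(-1)^5·(-1)^3 = -1.
v=∞: 329 > 0 and 28490 > 0  ⇒  (a,b)_∞ = +1.
v=5: a=5^-2·(≡4), b=5^3·(≡2) mod 5; (4|5)=+1, (2|5)=-1; (−1)^{-2·3·2}·(+1)^3·(-1)^-2 = +1.
v=2: v_2(a)=-2, v_2(b)=-1; units ≡ 1, 5 (mod 8); ε·ε+αω+βω = 0·0+-2·1+-1·0 ≡ 0  ⇒  (a,b)_2 = +1.
v=37: a=37^0·(≡7), b=37^1·(≡28) mod 37; (7|37)=+1, (28|37)=+1; (−1)^{0·1·18}·(+1)^1·(+1)^0 = +1.
v=11: a=11^0·(≡2), b=11^1·(≡1) mod 11; (2|11)=-1, (1|11)=+1; (−1)^{0·1·5}·(-1)^1·(+1)^0 = -1.
Ram(329, 28490) = {7, 11}; no ℚ_7-point on the conic.

[7, 11]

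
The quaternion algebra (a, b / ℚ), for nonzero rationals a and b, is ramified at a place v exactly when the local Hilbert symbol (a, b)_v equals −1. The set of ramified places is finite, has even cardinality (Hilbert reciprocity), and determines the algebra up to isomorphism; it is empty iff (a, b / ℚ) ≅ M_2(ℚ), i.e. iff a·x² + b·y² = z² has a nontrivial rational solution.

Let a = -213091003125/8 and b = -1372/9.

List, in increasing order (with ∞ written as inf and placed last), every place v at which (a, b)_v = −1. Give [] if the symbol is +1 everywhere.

[5, 7, 13, inf]

(a, b) ≡ (-10010, -7) mod (ℚ^×)²; places V = {2, 3, 5, 7, 11, 13, 29, ∞}.
(a,b)_3: α=4, u≡1; β=-2, v≡2 (mod 3); (1|3)=+1, (2|3)=-1; sign (−1)^0·+1^-2·-1^4 = +1.
(a,b)_13: α=1, u≡12; β=0, v≡5 (mod 13); (12|13)=+1, (5|13)=-1; sign (−1)^0·+1^0·-1^1 = -1.
(a,b)_11: α=1, u≡9; β=0, v≡4 (mod 11); (9|11)=+1, (4|11)=+1; sign (−1)^0·+1^0·+1^1 = +1.
(a,b)_7: α=1, u≡6; β=3, v≡5 (mod 7); (6|7)=-1, (5|7)=-1; sign (−1)^1·-1^3·-1^1 = -1.
(a,b)_5: α=5, u≡3; β=0, v≡2 (mod 5); (3|5)=-1, (2|5)=-1; sign (−1)^0·-1^0·-1^5 = -1.
(a,b)_∞: sgn(-10010)=−, sgn(-7)=−, so -1.
(a,b)_2: α=-3, β=2; u≡3, v≡1 (mod 8); ε(u)ε(v)=1·0, αω(v)=-3·0, βω(u)=2·1; sum ≡ 0  ⇒  +1.
(a,b)_29: α=2, u≡1; β=0, v≡28 (mod 29); (1|29)=+1, (28|29)=+1; sign (−1)^0·+1^0·+1^2 = +1.
|Ram(-10010, -7)| = 4, even; anisotropic at {5, 7, 13, ∞}.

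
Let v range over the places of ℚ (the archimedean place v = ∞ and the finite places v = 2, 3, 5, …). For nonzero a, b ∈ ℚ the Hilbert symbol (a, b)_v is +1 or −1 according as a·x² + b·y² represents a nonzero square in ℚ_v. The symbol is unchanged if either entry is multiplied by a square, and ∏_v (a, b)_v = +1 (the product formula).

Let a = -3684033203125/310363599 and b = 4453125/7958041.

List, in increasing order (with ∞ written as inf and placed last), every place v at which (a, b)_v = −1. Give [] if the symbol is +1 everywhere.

(a, b) ≡ (-40755, 285) mod (ℚ^×)²; places V = {2, 3, 5, 7, 11, 13, 19, 31, ∞}.
(a,b)_5: α=11, u≡4; β=7, v≡2 (mod 5); (4|5)=+1, (2|5)=-1; sign (−1)^0·+1^7·-1^11 = -1.
(a,b)_13: α=-3, u≡7; β=-2, v≡9 (mod 13); (7|13)=-1, (9|13)=+1; sign (−1)^0·-1^-2·+1^-3 = +1.
(a,b)_2: α=0, β=0; u≡5, v≡5 (mod 8); ε(u)ε(v)=0·0, αω(v)=0·1, βω(u)=0·1; sum ≡ 0  ⇒  +1.
(a,b)_3: α=-1, u≡2; β=1, v≡2 (mod 3); (2|3)=-1, (2|3)=-1; sign (−1)^1·-1^1·-1^-1 = -1.
(a,b)_31: α=-2, u≡1; β=-2, v≡17 (mod 31); (1|31)=+1, (17|31)=-1; sign (−1)^0·+1^-2·-1^-2 = +1.
(a,b)_7: α=-2, u≡5; β=-2, v≡6 (mod 7); (5|7)=-1, (6|7)=-1; sign (−1)^0·-1^-2·-1^-2 = +1.
(a,b)_11: α=1, u≡2; β=0, v≡2 (mod 11); (2|11)=-1, (2|11)=-1; sign (−1)^0·-1^0·-1^1 = -1.
(a,b)_19: α=3, u≡2; β=1, v≡2 (mod 19); (2|19)=-1, (2|19)=-1; sign (−1)^1·-1^1·-1^3 = -1.
(a,b)_∞: sgn(-40755)=−, sgn(285)=+, so +1.
Ram(-40755, 285) = {3, 5, 11, 19}; no ℚ_3-point on the conic.

[3, 5, 11, 19]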